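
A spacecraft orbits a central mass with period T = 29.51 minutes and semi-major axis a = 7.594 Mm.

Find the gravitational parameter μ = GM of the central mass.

Convert to SI: T = 29.51 minutes = 1770.6 s; a = 7.594 Mm = 7.594e+06 m.
GM = 4π² · a³ / T².
GM = 4π² · (7.594e+06)³ / (1770.6)² m³/s² ≈ 5.515e+15 m³/s² = 5.515 × 10^15 m³/s².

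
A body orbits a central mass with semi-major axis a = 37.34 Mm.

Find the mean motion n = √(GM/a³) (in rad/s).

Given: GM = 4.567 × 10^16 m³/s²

Convert to SI: a = 37.34 Mm = 3.734e+07 m.
n = √(GM / a³).
n = √(4.567e+16 / (3.734e+07)³) rad/s ≈ 0.0009366 rad/s.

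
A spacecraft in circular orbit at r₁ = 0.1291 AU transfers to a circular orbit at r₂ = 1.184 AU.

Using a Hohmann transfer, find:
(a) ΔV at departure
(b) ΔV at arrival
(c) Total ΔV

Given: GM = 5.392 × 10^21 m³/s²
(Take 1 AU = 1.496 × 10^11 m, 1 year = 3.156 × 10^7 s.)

Convert to SI: r₁ = 0.1291 AU = 1.93134e+10 m; r₂ = 1.184 AU = 1.77126e+11 m.
Transfer semi-major axis: a_t = (r₁ + r₂)/2 = (1.93134e+10 + 1.77126e+11)/2 = 9.82199e+10 m.
Circular speeds: v₁ = √(GM/r₁) = 528380 m/s, v₂ = √(GM/r₂) = 174475 m/s.
Transfer speeds (vis-viva v² = GM(2/r − 1/a_t)): v₁ᵗ = 709558 m/s, v₂ᵗ = 77368.2 m/s.
(a) ΔV₁ = |v₁ᵗ − v₁| ≈ 1.812e+05 m/s = 38.22 AU/year.
(b) ΔV₂ = |v₂ − v₂ᵗ| ≈ 9.711e+04 m/s = 20.49 AU/year.
(c) ΔV_total = ΔV₁ + ΔV₂ ≈ 2.783e+05 m/s = 58.71 AU/year.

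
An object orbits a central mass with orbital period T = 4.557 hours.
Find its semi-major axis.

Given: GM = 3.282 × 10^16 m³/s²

Convert to SI: T = 4.557 hours = 16405.2 s.
Invert Kepler's third law: a = (GM · T² / (4π²))^(1/3).
Substituting T = 16405.2 s and GM = 3.282e+16 m³/s²:
a = (3.282e+16 · (16405.2)² / (4π²))^(1/3) m
a ≈ 6.071e+07 m = 60.71 Mm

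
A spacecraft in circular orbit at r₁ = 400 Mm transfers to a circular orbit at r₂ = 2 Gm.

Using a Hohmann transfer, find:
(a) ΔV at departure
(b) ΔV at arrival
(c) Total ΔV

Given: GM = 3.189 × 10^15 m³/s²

Convert to SI: r₁ = 400 Mm = 4e+08 m; r₂ = 2 Gm = 2e+09 m.
Transfer semi-major axis: a_t = (r₁ + r₂)/2 = (4e+08 + 2e+09)/2 = 1.2e+09 m.
Circular speeds: v₁ = √(GM/r₁) = 2823.56 m/s, v₂ = √(GM/r₂) = 1262.74 m/s.
Transfer speeds (vis-viva v² = GM(2/r − 1/a_t)): v₁ᵗ = 3645.2 m/s, v₂ᵗ = 729.04 m/s.
(a) ΔV₁ = |v₁ᵗ − v₁| ≈ 821.6 m/s = 821.6 m/s.
(b) ΔV₂ = |v₂ − v₂ᵗ| ≈ 533.7 m/s = 533.7 m/s.
(c) ΔV_total = ΔV₁ + ΔV₂ ≈ 1355 m/s = 1.355 km/s.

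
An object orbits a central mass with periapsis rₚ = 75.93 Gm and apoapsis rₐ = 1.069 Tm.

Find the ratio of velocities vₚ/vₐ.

Convert to SI: rₚ = 75.93 Gm = 7.593e+10 m; rₐ = 1.069 Tm = 1.069e+12 m.
Conservation of angular momentum gives rₚvₚ = rₐvₐ, so vₚ/vₐ = rₐ/rₚ.
vₚ/vₐ = 1.069e+12 / 7.593e+10 ≈ 14.08.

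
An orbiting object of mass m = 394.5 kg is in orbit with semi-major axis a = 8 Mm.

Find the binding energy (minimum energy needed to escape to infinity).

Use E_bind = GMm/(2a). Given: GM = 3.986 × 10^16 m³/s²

Convert to SI: a = 8 Mm = 8e+06 m.
Total orbital energy is E = −GMm/(2a); binding energy is E_bind = −E = GMm/(2a).
E_bind = 3.986e+16 · 394.5 / (2 · 8e+06) J ≈ 9.828e+11 J = 982.8 GJ.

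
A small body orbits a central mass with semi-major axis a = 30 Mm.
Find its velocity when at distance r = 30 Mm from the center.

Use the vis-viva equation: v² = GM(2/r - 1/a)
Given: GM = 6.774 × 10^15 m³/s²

Convert to SI: a = 30 Mm = 3e+07 m; r = 30 Mm = 3e+07 m.
Vis-viva: v = √(GM · (2/r − 1/a)).
2/r − 1/a = 2/3e+07 − 1/3e+07 = 3.33333e-08 m⁻¹.
v = √(6.774e+15 · 3.33333e-08) m/s ≈ 1.503e+04 m/s = 15.03 km/s.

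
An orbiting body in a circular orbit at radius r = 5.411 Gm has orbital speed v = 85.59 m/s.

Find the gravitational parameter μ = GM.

Convert to SI: r = 5.411 Gm = 5.411e+09 m.
For a circular orbit v² = GM/r, so GM = v² · r.
GM = (85.59)² · 5.411e+09 m³/s² ≈ 3.964e+13 m³/s² = 3.964 × 10^13 m³/s².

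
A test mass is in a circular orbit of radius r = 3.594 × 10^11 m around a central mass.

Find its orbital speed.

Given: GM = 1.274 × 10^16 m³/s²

For a circular orbit, gravity supplies the centripetal force, so v = √(GM / r).
v = √(1.274e+16 / 3.594e+11) m/s ≈ 188.3 m/s = 188.3 m/s.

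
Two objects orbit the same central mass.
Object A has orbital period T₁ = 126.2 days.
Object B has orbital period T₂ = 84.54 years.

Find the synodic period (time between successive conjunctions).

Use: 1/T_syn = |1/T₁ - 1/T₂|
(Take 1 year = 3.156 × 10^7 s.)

Convert to SI: T₁ = 126.2 days = 1.09037e+07 s; T₂ = 84.54 years = 2.66808e+09 s.
T_syn = |T₁ · T₂ / (T₁ − T₂)|.
T_syn = |1.09037e+07 · 2.66808e+09 / (1.09037e+07 − 2.66808e+09)| s ≈ 1.095e+07 s = 126.7 days.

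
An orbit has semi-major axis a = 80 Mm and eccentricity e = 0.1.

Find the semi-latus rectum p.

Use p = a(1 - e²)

Convert to SI: a = 80 Mm = 8e+07 m.
p = a (1 − e²).
p = 8e+07 · (1 − (0.1)²) = 8e+07 · 0.99 ≈ 7.92e+07 m = 79.2 Mm.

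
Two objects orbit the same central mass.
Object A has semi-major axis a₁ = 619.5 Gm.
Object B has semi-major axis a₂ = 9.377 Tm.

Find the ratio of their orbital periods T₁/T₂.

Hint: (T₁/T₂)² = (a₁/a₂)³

Convert to SI: a₁ = 619.5 Gm = 6.195e+11 m; a₂ = 9.377 Tm = 9.377e+12 m.
From Kepler's third law, (T₁/T₂)² = (a₁/a₂)³, so T₁/T₂ = (a₁/a₂)^(3/2).
a₁/a₂ = 6.195e+11 / 9.377e+12 = 0.0660659.
T₁/T₂ = (0.0660659)^(3/2) ≈ 0.01698.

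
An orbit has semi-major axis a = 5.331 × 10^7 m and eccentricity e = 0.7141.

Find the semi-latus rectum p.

p = a (1 − e²).
p = 5.331e+07 · (1 − (0.7141)²) = 5.331e+07 · 0.490061 ≈ 2.613e+07 m = 2.613 × 10^7 m.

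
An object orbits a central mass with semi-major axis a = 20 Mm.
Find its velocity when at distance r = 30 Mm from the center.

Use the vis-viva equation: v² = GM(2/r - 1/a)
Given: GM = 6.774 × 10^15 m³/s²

Convert to SI: a = 20 Mm = 2e+07 m; r = 30 Mm = 3e+07 m.
Vis-viva: v = √(GM · (2/r − 1/a)).
2/r − 1/a = 2/3e+07 − 1/2e+07 = 1.66667e-08 m⁻¹.
v = √(6.774e+15 · 1.66667e-08) m/s ≈ 1.063e+04 m/s = 10.63 km/s.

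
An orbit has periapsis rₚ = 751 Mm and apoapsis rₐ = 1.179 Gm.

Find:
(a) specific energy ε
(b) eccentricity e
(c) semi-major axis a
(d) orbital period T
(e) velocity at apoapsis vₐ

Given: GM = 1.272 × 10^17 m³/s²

Convert to SI: rₚ = 751 Mm = 7.51e+08 m; rₐ = 1.179 Gm = 1.179e+09 m.
(a) With a = (rₚ + rₐ)/2 = 9.65e+08 m, ε = −GM/(2a) = −1.272e+17/(2 · 9.65e+08) J/kg ≈ -6.591e+07 J/kg
(b) e = (rₐ − rₚ)/(rₐ + rₚ) = (1.179e+09 − 7.51e+08)/(1.179e+09 + 7.51e+08) ≈ 0.2218
(c) a = (rₚ + rₐ)/2 = (7.51e+08 + 1.179e+09)/2 ≈ 9.65e+08 m
(d) With a = (rₚ + rₐ)/2 = 9.65e+08 m, T = 2π √(a³/GM) = 2π √((9.65e+08)³/1.272e+17) s ≈ 5.281e+05 s
(e) With a = (rₚ + rₐ)/2 = 9.65e+08 m, vₐ = √(GM (2/rₐ − 1/a)) = √(1.272e+17 · (2/1.179e+09 − 1/9.65e+08)) m/s ≈ 9163 m/s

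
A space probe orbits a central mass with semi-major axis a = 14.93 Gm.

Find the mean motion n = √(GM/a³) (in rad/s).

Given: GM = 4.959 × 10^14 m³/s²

Convert to SI: a = 14.93 Gm = 1.493e+10 m.
n = √(GM / a³).
n = √(4.959e+14 / (1.493e+10)³) rad/s ≈ 1.221e-08 rad/s.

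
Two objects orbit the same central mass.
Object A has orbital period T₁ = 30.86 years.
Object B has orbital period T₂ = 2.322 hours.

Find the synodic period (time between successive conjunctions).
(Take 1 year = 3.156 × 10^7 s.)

Convert to SI: T₁ = 30.86 years = 9.73942e+08 s; T₂ = 2.322 hours = 8359.2 s.
T_syn = |T₁ · T₂ / (T₁ − T₂)|.
T_syn = |9.73942e+08 · 8359.2 / (9.73942e+08 − 8359.2)| s ≈ 8359 s = 2.322 hours.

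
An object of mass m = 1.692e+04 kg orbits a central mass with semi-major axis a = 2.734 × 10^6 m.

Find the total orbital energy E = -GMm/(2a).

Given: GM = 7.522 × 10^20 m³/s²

E = −GMm / (2a).
E = −7.522e+20 · 1.692e+04 / (2 · 2.734e+06) J ≈ -2.328e+18 J = -2.328 EJ.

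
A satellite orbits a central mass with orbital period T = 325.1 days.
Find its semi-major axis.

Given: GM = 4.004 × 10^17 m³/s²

Convert to SI: T = 325.1 days = 2.80886e+07 s.
Invert Kepler's third law: a = (GM · T² / (4π²))^(1/3).
Substituting T = 2.80886e+07 s and GM = 4.004e+17 m³/s²:
a = (4.004e+17 · (2.80886e+07)² / (4π²))^(1/3) m
a ≈ 2e+10 m = 20 Gm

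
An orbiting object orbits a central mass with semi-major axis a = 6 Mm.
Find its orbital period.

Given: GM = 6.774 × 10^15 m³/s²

Convert to SI: a = 6 Mm = 6e+06 m.
Kepler's third law: T = 2π √(a³ / GM).
Substituting a = 6e+06 m and GM = 6.774e+15 m³/s²:
T = 2π √((6e+06)³ / 6.774e+15) s
T ≈ 1122 s = 18.7 minutes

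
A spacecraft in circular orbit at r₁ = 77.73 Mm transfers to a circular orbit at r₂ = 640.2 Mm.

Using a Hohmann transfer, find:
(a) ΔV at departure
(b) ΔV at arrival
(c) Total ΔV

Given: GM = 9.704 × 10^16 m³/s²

Convert to SI: r₁ = 77.73 Mm = 7.773e+07 m; r₂ = 640.2 Mm = 6.402e+08 m.
Transfer semi-major axis: a_t = (r₁ + r₂)/2 = (7.773e+07 + 6.402e+08)/2 = 3.58965e+08 m.
Circular speeds: v₁ = √(GM/r₁) = 35333 m/s, v₂ = √(GM/r₂) = 12311.7 m/s.
Transfer speeds (vis-viva v² = GM(2/r − 1/a_t)): v₁ᵗ = 47186 m/s, v₂ᵗ = 5729.09 m/s.
(a) ΔV₁ = |v₁ᵗ − v₁| ≈ 1.185e+04 m/s = 11.85 km/s.
(b) ΔV₂ = |v₂ − v₂ᵗ| ≈ 6583 m/s = 6.583 km/s.
(c) ΔV_total = ΔV₁ + ΔV₂ ≈ 1.844e+04 m/s = 18.44 km/s.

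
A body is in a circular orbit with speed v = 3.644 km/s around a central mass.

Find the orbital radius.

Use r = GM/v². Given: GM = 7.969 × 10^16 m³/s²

Convert to SI: v = 3.644 km/s = 3644 m/s.
For a circular orbit, v² = GM / r, so r = GM / v².
r = 7.969e+16 / (3644)² m ≈ 6.001e+09 m = 6.001 Gm.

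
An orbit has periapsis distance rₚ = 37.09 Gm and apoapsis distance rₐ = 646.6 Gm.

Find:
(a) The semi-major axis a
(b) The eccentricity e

Convert to SI: rₚ = 37.09 Gm = 3.709e+10 m; rₐ = 646.6 Gm = 6.466e+11 m.
(a) a = (rₚ + rₐ) / 2 = (3.709e+10 + 6.466e+11) / 2 ≈ 3.418e+11 m = 341.8 Gm.
(b) e = (rₐ − rₚ) / (rₐ + rₚ) = (6.466e+11 − 3.709e+10) / (6.466e+11 + 3.709e+10) ≈ 0.8915.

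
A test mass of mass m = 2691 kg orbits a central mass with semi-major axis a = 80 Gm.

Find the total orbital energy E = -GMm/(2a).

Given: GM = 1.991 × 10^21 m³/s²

Convert to SI: a = 80 Gm = 8e+10 m.
E = −GMm / (2a).
E = −1.991e+21 · 2691 / (2 · 8e+10) J ≈ -3.349e+13 J = -33.49 TJ.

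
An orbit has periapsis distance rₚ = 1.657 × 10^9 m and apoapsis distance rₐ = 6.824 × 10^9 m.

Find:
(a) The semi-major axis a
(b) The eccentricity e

(a) a = (rₚ + rₐ) / 2 = (1.657e+09 + 6.824e+09) / 2 ≈ 4.24e+09 m = 4.24 × 10^9 m.
(b) e = (rₐ − rₚ) / (rₐ + rₚ) = (6.824e+09 − 1.657e+09) / (6.824e+09 + 1.657e+09) ≈ 0.6092.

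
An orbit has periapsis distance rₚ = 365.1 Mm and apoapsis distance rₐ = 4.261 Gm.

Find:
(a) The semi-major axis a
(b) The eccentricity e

Convert to SI: rₚ = 365.1 Mm = 3.651e+08 m; rₐ = 4.261 Gm = 4.261e+09 m.
(a) a = (rₚ + rₐ) / 2 = (3.651e+08 + 4.261e+09) / 2 ≈ 2.313e+09 m = 2.313 Gm.
(b) e = (rₐ − rₚ) / (rₐ + rₚ) = (4.261e+09 − 3.651e+08) / (4.261e+09 + 3.651e+08) ≈ 0.8422.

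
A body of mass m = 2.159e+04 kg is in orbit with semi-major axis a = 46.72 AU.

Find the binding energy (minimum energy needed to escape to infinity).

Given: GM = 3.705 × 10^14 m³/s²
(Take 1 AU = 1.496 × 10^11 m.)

Convert to SI: a = 46.72 AU = 6.98931e+12 m.
Total orbital energy is E = −GMm/(2a); binding energy is E_bind = −E = GMm/(2a).
E_bind = 3.705e+14 · 2.159e+04 / (2 · 6.98931e+12) J ≈ 5.722e+05 J = 572.2 kJ.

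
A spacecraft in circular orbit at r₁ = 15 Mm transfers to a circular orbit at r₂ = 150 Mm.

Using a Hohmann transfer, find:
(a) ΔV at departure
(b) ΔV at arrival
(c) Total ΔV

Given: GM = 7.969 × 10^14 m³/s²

Convert to SI: r₁ = 15 Mm = 1.5e+07 m; r₂ = 150 Mm = 1.5e+08 m.
Transfer semi-major axis: a_t = (r₁ + r₂)/2 = (1.5e+07 + 1.5e+08)/2 = 8.25e+07 m.
Circular speeds: v₁ = √(GM/r₁) = 7288.8 m/s, v₂ = √(GM/r₂) = 2304.92 m/s.
Transfer speeds (vis-viva v² = GM(2/r − 1/a_t)): v₁ᵗ = 9828.22 m/s, v₂ᵗ = 982.822 m/s.
(a) ΔV₁ = |v₁ᵗ − v₁| ≈ 2539 m/s = 2.539 km/s.
(b) ΔV₂ = |v₂ − v₂ᵗ| ≈ 1322 m/s = 1.322 km/s.
(c) ΔV_total = ΔV₁ + ΔV₂ ≈ 3862 m/s = 3.862 km/s.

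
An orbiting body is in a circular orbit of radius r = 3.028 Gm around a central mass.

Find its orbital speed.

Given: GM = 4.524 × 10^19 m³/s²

Convert to SI: r = 3.028 Gm = 3.028e+09 m.
For a circular orbit, gravity supplies the centripetal force, so v = √(GM / r).
v = √(4.524e+19 / 3.028e+09) m/s ≈ 1.222e+05 m/s = 122.2 km/s.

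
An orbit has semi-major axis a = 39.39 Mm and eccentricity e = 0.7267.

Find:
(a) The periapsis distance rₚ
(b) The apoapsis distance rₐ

Convert to SI: a = 39.39 Mm = 3.939e+07 m.
(a) rₚ = a(1 − e) = 3.939e+07 · (1 − 0.7267) = 3.939e+07 · 0.2733 ≈ 1.077e+07 m = 10.77 Mm.
(b) rₐ = a(1 + e) = 3.939e+07 · (1 + 0.7267) = 3.939e+07 · 1.7267 ≈ 6.801e+07 m = 68.01 Mm.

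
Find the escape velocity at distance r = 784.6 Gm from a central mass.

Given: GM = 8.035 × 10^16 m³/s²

Convert to SI: r = 784.6 Gm = 7.846e+11 m.
Escape velocity comes from setting total energy to zero: ½v² − GM/r = 0 ⇒ v_esc = √(2GM / r).
v_esc = √(2 · 8.035e+16 / 7.846e+11) m/s ≈ 452.6 m/s = 452.6 m/s.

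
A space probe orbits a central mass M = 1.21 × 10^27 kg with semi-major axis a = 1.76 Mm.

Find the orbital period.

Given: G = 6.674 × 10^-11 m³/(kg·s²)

Convert to SI: a = 1.76 Mm = 1.76e+06 m.
GM = G · M = 6.674e-11 · 1.21e+27 = 8.07554e+16 m³/s².
Kepler's third law: T = 2π √(a³ / GM).
Substituting a = 1.76e+06 m and GM = 8.07554e+16 m³/s²:
T = 2π √((1.76e+06)³ / 8.07554e+16) s
T ≈ 51.63 s = 51.63 seconds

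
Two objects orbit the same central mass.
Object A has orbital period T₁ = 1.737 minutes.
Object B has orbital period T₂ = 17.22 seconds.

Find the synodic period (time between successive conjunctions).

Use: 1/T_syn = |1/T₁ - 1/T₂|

Convert to SI: T₁ = 1.737 minutes = 104.22 s.
T_syn = |T₁ · T₂ / (T₁ − T₂)|.
T_syn = |104.22 · 17.22 / (104.22 − 17.22)| s ≈ 20.63 s = 20.63 seconds.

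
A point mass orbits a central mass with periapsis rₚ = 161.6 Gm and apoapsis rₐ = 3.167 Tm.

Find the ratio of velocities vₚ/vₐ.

Convert to SI: rₚ = 161.6 Gm = 1.616e+11 m; rₐ = 3.167 Tm = 3.167e+12 m.
Conservation of angular momentum gives rₚvₚ = rₐvₐ, so vₚ/vₐ = rₐ/rₚ.
vₚ/vₐ = 3.167e+12 / 1.616e+11 ≈ 19.6.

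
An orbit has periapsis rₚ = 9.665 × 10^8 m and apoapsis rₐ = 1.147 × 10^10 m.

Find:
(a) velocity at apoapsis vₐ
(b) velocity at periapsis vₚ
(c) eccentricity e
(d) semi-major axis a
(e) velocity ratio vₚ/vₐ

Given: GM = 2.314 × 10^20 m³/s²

(a) With a = (rₚ + rₐ)/2 = 6.21825e+09 m, vₐ = √(GM (2/rₐ − 1/a)) = √(2.314e+20 · (2/1.147e+10 − 1/6.21825e+09)) m/s ≈ 5.6e+04 m/s
(b) With a = (rₚ + rₐ)/2 = 6.21825e+09 m, vₚ = √(GM (2/rₚ − 1/a)) = √(2.314e+20 · (2/9.665e+08 − 1/6.21825e+09)) m/s ≈ 6.646e+05 m/s
(c) e = (rₐ − rₚ)/(rₐ + rₚ) = (1.147e+10 − 9.665e+08)/(1.147e+10 + 9.665e+08) ≈ 0.8446
(d) a = (rₚ + rₐ)/2 = (9.665e+08 + 1.147e+10)/2 ≈ 6.218e+09 m
(e) Conservation of angular momentum (rₚvₚ = rₐvₐ) gives vₚ/vₐ = rₐ/rₚ = 1.147e+10/9.665e+08 ≈ 11.87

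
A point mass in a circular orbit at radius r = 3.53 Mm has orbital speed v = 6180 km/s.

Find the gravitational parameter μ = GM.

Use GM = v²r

Convert to SI: r = 3.53 Mm = 3.53e+06 m; v = 6180 km/s = 6.18e+06 m/s.
For a circular orbit v² = GM/r, so GM = v² · r.
GM = (6.18e+06)² · 3.53e+06 m³/s² ≈ 1.348e+20 m³/s² = 1.348 × 10^20 m³/s².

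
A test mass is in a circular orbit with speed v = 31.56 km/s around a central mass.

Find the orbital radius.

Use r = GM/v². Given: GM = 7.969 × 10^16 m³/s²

Convert to SI: v = 31.56 km/s = 31560 m/s.
For a circular orbit, v² = GM / r, so r = GM / v².
r = 7.969e+16 / (31560)² m ≈ 8.001e+07 m = 80.01 Mm.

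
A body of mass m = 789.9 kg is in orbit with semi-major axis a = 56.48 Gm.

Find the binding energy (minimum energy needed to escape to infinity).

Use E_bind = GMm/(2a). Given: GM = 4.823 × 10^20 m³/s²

Convert to SI: a = 56.48 Gm = 5.648e+10 m.
Total orbital energy is E = −GMm/(2a); binding energy is E_bind = −E = GMm/(2a).
E_bind = 4.823e+20 · 789.9 / (2 · 5.648e+10) J ≈ 3.373e+12 J = 3.373 TJ.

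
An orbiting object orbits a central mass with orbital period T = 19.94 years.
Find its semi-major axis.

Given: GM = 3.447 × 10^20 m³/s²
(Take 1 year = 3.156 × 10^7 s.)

Convert to SI: T = 19.94 years = 6.29306e+08 s.
Invert Kepler's third law: a = (GM · T² / (4π²))^(1/3).
Substituting T = 6.29306e+08 s and GM = 3.447e+20 m³/s²:
a = (3.447e+20 · (6.29306e+08)² / (4π²))^(1/3) m
a ≈ 1.512e+12 m = 1.512 Tm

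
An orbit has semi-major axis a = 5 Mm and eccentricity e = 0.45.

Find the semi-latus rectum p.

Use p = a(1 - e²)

Convert to SI: a = 5 Mm = 5e+06 m.
p = a (1 − e²).
p = 5e+06 · (1 − (0.45)²) = 5e+06 · 0.7975 ≈ 3.988e+06 m = 3.987 Mm.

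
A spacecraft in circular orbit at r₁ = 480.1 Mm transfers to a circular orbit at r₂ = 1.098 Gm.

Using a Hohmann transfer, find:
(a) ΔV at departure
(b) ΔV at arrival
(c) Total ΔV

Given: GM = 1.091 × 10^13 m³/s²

Convert to SI: r₁ = 480.1 Mm = 4.801e+08 m; r₂ = 1.098 Gm = 1.098e+09 m.
Transfer semi-major axis: a_t = (r₁ + r₂)/2 = (4.801e+08 + 1.098e+09)/2 = 7.8905e+08 m.
Circular speeds: v₁ = √(GM/r₁) = 150.746 m/s, v₂ = √(GM/r₂) = 99.6807 m/s.
Transfer speeds (vis-viva v² = GM(2/r − 1/a_t)): v₁ᵗ = 177.826 m/s, v₂ᵗ = 77.7544 m/s.
(a) ΔV₁ = |v₁ᵗ − v₁| ≈ 27.08 m/s = 27.08 m/s.
(b) ΔV₂ = |v₂ − v₂ᵗ| ≈ 21.93 m/s = 21.93 m/s.
(c) ΔV_total = ΔV₁ + ΔV₂ ≈ 49.01 m/s = 49.01 m/s.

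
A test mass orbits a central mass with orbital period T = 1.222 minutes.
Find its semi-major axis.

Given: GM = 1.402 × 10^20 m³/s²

Convert to SI: T = 1.222 minutes = 73.32 s.
Invert Kepler's third law: a = (GM · T² / (4π²))^(1/3).
Substituting T = 73.32 s and GM = 1.402e+20 m³/s²:
a = (1.402e+20 · (73.32)² / (4π²))^(1/3) m
a ≈ 2.673e+07 m = 26.73 Mm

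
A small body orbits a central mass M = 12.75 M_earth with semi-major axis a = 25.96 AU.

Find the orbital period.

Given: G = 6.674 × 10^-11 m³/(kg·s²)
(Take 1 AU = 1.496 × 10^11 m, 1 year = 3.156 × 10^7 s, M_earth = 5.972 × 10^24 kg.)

Convert to SI: a = 25.96 AU = 3.88362e+12 m; M = 12.75 M_earth = 7.6143e+25 kg.
GM = G · M = 6.674e-11 · 7.6143e+25 = 5.08178e+15 m³/s².
Kepler's third law: T = 2π √(a³ / GM).
Substituting a = 3.88362e+12 m and GM = 5.08178e+15 m³/s²:
T = 2π √((3.88362e+12)³ / 5.08178e+15) s
T ≈ 6.746e+11 s = 2.137e+04 years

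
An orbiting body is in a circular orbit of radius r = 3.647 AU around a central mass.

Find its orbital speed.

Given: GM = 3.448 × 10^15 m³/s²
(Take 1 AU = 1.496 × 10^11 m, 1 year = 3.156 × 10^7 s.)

Convert to SI: r = 3.647 AU = 5.45591e+11 m.
For a circular orbit, gravity supplies the centripetal force, so v = √(GM / r).
v = √(3.448e+15 / 5.45591e+11) m/s ≈ 79.5 m/s = 0.01677 AU/year.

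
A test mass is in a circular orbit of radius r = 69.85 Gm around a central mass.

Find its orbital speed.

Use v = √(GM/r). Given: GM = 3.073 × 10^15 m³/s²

Convert to SI: r = 69.85 Gm = 6.985e+10 m.
For a circular orbit, gravity supplies the centripetal force, so v = √(GM / r).
v = √(3.073e+15 / 6.985e+10) m/s ≈ 209.7 m/s = 209.7 m/s.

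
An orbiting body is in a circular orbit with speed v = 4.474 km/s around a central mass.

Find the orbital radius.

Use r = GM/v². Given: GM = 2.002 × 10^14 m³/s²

Convert to SI: v = 4.474 km/s = 4474 m/s.
For a circular orbit, v² = GM / r, so r = GM / v².
r = 2.002e+14 / (4474)² m ≈ 1e+07 m = 10 Mm.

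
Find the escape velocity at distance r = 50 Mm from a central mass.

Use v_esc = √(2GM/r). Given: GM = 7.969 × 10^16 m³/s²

Convert to SI: r = 50 Mm = 5e+07 m.
Escape velocity comes from setting total energy to zero: ½v² − GM/r = 0 ⇒ v_esc = √(2GM / r).
v_esc = √(2 · 7.969e+16 / 5e+07) m/s ≈ 5.646e+04 m/s = 56.46 km/s.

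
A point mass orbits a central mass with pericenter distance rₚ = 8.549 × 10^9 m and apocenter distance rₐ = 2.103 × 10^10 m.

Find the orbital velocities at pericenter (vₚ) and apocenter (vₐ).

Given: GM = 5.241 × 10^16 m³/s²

Use the vis-viva equation v² = GM(2/r − 1/a) with a = (rₚ + rₐ)/2 = (8.549e+09 + 2.103e+10)/2 = 1.47895e+10 m.
vₚ = √(GM · (2/rₚ − 1/a)) = √(5.241e+16 · (2/8.549e+09 − 1/1.47895e+10)) m/s ≈ 2953 m/s = 2.953 km/s.
vₐ = √(GM · (2/rₐ − 1/a)) = √(5.241e+16 · (2/2.103e+10 − 1/1.47895e+10)) m/s ≈ 1200 m/s = 1.2 km/s.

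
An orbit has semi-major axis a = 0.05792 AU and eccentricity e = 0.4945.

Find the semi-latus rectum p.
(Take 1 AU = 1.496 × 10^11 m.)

Convert to SI: a = 0.05792 AU = 8.66483e+09 m.
p = a (1 − e²).
p = 8.66483e+09 · (1 − (0.4945)²) = 8.66483e+09 · 0.75547 ≈ 6.546e+09 m = 0.04376 AU.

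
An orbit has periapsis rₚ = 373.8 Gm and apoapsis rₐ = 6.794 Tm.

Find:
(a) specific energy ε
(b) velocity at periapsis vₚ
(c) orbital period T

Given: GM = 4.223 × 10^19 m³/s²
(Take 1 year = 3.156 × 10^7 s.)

Convert to SI: rₚ = 373.8 Gm = 3.738e+11 m; rₐ = 6.794 Tm = 6.794e+12 m.
(a) With a = (rₚ + rₐ)/2 = 3.5839e+12 m, ε = −GM/(2a) = −4.223e+19/(2 · 3.5839e+12) J/kg ≈ -5.892e+06 J/kg
(b) With a = (rₚ + rₐ)/2 = 3.5839e+12 m, vₚ = √(GM (2/rₚ − 1/a)) = √(4.223e+19 · (2/3.738e+11 − 1/3.5839e+12)) m/s ≈ 1.463e+04 m/s
(c) With a = (rₚ + rₐ)/2 = 3.5839e+12 m, T = 2π √(a³/GM) = 2π √((3.5839e+12)³/4.223e+19) s ≈ 6.56e+09 s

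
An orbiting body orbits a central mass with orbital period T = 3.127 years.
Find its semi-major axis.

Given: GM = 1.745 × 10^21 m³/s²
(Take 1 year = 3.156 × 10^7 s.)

Convert to SI: T = 3.127 years = 9.86881e+07 s.
Invert Kepler's third law: a = (GM · T² / (4π²))^(1/3).
Substituting T = 9.86881e+07 s and GM = 1.745e+21 m³/s²:
a = (1.745e+21 · (9.86881e+07)² / (4π²))^(1/3) m
a ≈ 7.551e+11 m = 7.551 × 10^11 m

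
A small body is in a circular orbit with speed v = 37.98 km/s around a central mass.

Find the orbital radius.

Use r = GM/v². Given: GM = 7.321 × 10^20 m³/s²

Convert to SI: v = 37.98 km/s = 37980 m/s.
For a circular orbit, v² = GM / r, so r = GM / v².
r = 7.321e+20 / (37980)² m ≈ 5.075e+11 m = 5.075 × 10^11 m.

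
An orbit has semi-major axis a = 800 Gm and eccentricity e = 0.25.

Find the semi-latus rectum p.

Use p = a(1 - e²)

Convert to SI: a = 800 Gm = 8e+11 m.
p = a (1 − e²).
p = 8e+11 · (1 − (0.25)²) = 8e+11 · 0.9375 ≈ 7.5e+11 m = 750 Gm.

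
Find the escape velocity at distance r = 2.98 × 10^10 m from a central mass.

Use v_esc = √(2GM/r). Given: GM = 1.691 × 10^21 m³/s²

Escape velocity comes from setting total energy to zero: ½v² − GM/r = 0 ⇒ v_esc = √(2GM / r).
v_esc = √(2 · 1.691e+21 / 2.98e+10) m/s ≈ 3.369e+05 m/s = 336.9 km/s.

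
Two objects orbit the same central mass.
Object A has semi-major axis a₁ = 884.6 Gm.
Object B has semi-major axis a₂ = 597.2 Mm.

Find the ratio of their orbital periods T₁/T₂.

Convert to SI: a₁ = 884.6 Gm = 8.846e+11 m; a₂ = 597.2 Mm = 5.972e+08 m.
From Kepler's third law, (T₁/T₂)² = (a₁/a₂)³, so T₁/T₂ = (a₁/a₂)^(3/2).
a₁/a₂ = 8.846e+11 / 5.972e+08 = 1481.25.
T₁/T₂ = (1481.25)^(3/2) ≈ 5.701e+04.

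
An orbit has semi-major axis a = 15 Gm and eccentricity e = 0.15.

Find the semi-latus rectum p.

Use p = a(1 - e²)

Convert to SI: a = 15 Gm = 1.5e+10 m.
p = a (1 − e²).
p = 1.5e+10 · (1 − (0.15)²) = 1.5e+10 · 0.9775 ≈ 1.466e+10 m = 14.66 Gm.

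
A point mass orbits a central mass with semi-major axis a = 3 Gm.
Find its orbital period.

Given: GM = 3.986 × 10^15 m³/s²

Convert to SI: a = 3 Gm = 3e+09 m.
Kepler's third law: T = 2π √(a³ / GM).
Substituting a = 3e+09 m and GM = 3.986e+15 m³/s²:
T = 2π √((3e+09)³ / 3.986e+15) s
T ≈ 1.635e+07 s = 189.3 days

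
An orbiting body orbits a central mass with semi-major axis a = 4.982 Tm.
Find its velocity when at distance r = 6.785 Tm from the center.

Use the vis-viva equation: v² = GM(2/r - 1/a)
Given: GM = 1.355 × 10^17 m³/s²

Convert to SI: a = 4.982 Tm = 4.982e+12 m; r = 6.785 Tm = 6.785e+12 m.
Vis-viva: v = √(GM · (2/r − 1/a)).
2/r − 1/a = 2/6.785e+12 − 1/4.982e+12 = 9.40453e-14 m⁻¹.
v = √(1.355e+17 · 9.40453e-14) m/s ≈ 112.9 m/s = 112.9 m/s.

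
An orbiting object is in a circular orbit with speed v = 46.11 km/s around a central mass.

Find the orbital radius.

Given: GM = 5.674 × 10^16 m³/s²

Convert to SI: v = 46.11 km/s = 46110 m/s.
For a circular orbit, v² = GM / r, so r = GM / v².
r = 5.674e+16 / (46110)² m ≈ 2.669e+07 m = 2.669 × 10^7 m.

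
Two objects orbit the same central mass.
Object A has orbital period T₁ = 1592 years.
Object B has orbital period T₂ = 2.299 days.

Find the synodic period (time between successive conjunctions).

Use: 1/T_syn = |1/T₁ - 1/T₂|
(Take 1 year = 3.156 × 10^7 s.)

Convert to SI: T₁ = 1592 years = 5.02435e+10 s; T₂ = 2.299 days = 198634 s.
T_syn = |T₁ · T₂ / (T₁ − T₂)|.
T_syn = |5.02435e+10 · 198634 / (5.02435e+10 − 198634)| s ≈ 1.986e+05 s = 2.299 days.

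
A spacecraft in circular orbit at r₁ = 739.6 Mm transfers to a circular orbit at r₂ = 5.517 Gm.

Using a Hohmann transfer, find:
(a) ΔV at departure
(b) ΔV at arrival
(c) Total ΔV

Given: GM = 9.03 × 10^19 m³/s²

Convert to SI: r₁ = 739.6 Mm = 7.396e+08 m; r₂ = 5.517 Gm = 5.517e+09 m.
Transfer semi-major axis: a_t = (r₁ + r₂)/2 = (7.396e+08 + 5.517e+09)/2 = 3.1283e+09 m.
Circular speeds: v₁ = √(GM/r₁) = 349418 m/s, v₂ = √(GM/r₂) = 127936 m/s.
Transfer speeds (vis-viva v² = GM(2/r − 1/a_t)): v₁ᵗ = 464026 m/s, v₂ᵗ = 62206.6 m/s.
(a) ΔV₁ = |v₁ᵗ − v₁| ≈ 1.146e+05 m/s = 114.6 km/s.
(b) ΔV₂ = |v₂ − v₂ᵗ| ≈ 6.573e+04 m/s = 65.73 km/s.
(c) ΔV_total = ΔV₁ + ΔV₂ ≈ 1.803e+05 m/s = 180.3 km/s.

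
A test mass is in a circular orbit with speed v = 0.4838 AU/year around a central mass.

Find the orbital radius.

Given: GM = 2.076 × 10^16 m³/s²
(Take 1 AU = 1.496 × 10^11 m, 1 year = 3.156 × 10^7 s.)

Convert to SI: v = 0.4838 AU/year = 2293.3 m/s.
For a circular orbit, v² = GM / r, so r = GM / v².
r = 2.076e+16 / (2293.3)² m ≈ 3.947e+09 m = 0.02639 AU.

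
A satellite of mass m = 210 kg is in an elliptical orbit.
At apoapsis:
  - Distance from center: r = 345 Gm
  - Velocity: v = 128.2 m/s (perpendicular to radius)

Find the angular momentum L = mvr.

Convert to SI: r = 345 Gm = 3.45e+11 m.
Since v is perpendicular to r, L = m · v · r.
L = 210 · 128.2 · 3.45e+11 kg·m²/s ≈ 9.288e+15 kg·m²/s.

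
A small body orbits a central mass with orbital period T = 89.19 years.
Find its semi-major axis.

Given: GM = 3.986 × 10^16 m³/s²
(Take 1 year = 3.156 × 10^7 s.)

Convert to SI: T = 89.19 years = 2.81484e+09 s.
Invert Kepler's third law: a = (GM · T² / (4π²))^(1/3).
Substituting T = 2.81484e+09 s and GM = 3.986e+16 m³/s²:
a = (3.986e+16 · (2.81484e+09)² / (4π²))^(1/3) m
a ≈ 2e+11 m = 200 Gm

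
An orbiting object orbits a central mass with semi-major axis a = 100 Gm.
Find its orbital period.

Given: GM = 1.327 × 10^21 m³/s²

Convert to SI: a = 100 Gm = 1e+11 m.
Kepler's third law: T = 2π √(a³ / GM).
Substituting a = 1e+11 m and GM = 1.327e+21 m³/s²:
T = 2π √((1e+11)³ / 1.327e+21) s
T ≈ 5.454e+06 s = 63.13 days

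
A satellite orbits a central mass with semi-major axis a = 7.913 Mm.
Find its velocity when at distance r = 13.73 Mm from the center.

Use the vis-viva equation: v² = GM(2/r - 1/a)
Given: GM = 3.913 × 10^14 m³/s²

Convert to SI: a = 7.913 Mm = 7.913e+06 m; r = 13.73 Mm = 1.373e+07 m.
Vis-viva: v = √(GM · (2/r − 1/a)).
2/r − 1/a = 2/1.373e+07 − 1/7.913e+06 = 1.92921e-08 m⁻¹.
v = √(3.913e+14 · 1.92921e-08) m/s ≈ 2748 m/s = 2.748 km/s.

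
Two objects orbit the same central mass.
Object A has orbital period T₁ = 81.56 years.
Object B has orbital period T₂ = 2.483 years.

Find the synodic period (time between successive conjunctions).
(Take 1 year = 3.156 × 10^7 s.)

Convert to SI: T₁ = 81.56 years = 2.57403e+09 s; T₂ = 2.483 years = 7.83635e+07 s.
T_syn = |T₁ · T₂ / (T₁ − T₂)|.
T_syn = |2.57403e+09 · 7.83635e+07 / (2.57403e+09 − 7.83635e+07)| s ≈ 8.082e+07 s = 2.561 years.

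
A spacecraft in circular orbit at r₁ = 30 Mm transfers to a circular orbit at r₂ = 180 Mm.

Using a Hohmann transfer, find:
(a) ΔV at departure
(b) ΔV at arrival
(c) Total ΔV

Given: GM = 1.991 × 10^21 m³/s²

Convert to SI: r₁ = 30 Mm = 3e+07 m; r₂ = 180 Mm = 1.8e+08 m.
Transfer semi-major axis: a_t = (r₁ + r₂)/2 = (3e+07 + 1.8e+08)/2 = 1.05e+08 m.
Circular speeds: v₁ = √(GM/r₁) = 8.14657e+06 m/s, v₂ = √(GM/r₂) = 3.32582e+06 m/s.
Transfer speeds (vis-viva v² = GM(2/r − 1/a_t)): v₁ᵗ = 1.06664e+07 m/s, v₂ᵗ = 1.77773e+06 m/s.
(a) ΔV₁ = |v₁ᵗ − v₁| ≈ 2.52e+06 m/s = 2520 km/s.
(b) ΔV₂ = |v₂ − v₂ᵗ| ≈ 1.548e+06 m/s = 1548 km/s.
(c) ΔV_total = ΔV₁ + ΔV₂ ≈ 4.068e+06 m/s = 4068 km/s.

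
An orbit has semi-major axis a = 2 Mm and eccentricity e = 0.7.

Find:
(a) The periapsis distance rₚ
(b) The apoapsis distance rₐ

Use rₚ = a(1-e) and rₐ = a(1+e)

Convert to SI: a = 2 Mm = 2e+06 m.
(a) rₚ = a(1 − e) = 2e+06 · (1 − 0.7) = 2e+06 · 0.3 ≈ 6e+05 m = 600 km.
(b) rₐ = a(1 + e) = 2e+06 · (1 + 0.7) = 2e+06 · 1.7 ≈ 3.4e+06 m = 3.4 Mm.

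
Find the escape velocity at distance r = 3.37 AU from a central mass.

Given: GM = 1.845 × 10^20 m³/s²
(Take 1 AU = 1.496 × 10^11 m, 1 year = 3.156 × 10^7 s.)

Convert to SI: r = 3.37 AU = 5.04152e+11 m.
Escape velocity comes from setting total energy to zero: ½v² − GM/r = 0 ⇒ v_esc = √(2GM / r).
v_esc = √(2 · 1.845e+20 / 5.04152e+11) m/s ≈ 2.705e+04 m/s = 5.707 AU/year.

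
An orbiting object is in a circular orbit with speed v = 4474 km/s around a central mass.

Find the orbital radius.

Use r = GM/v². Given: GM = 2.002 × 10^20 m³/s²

Convert to SI: v = 4474 km/s = 4.474e+06 m/s.
For a circular orbit, v² = GM / r, so r = GM / v².
r = 2.002e+20 / (4.474e+06)² m ≈ 1e+07 m = 10 Mm.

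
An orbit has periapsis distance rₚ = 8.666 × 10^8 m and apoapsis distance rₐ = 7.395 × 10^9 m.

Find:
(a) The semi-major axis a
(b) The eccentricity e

(a) a = (rₚ + rₐ) / 2 = (8.666e+08 + 7.395e+09) / 2 ≈ 4.131e+09 m = 4.131 × 10^9 m.
(b) e = (rₐ − rₚ) / (rₐ + rₚ) = (7.395e+09 − 8.666e+08) / (7.395e+09 + 8.666e+08) ≈ 0.7902.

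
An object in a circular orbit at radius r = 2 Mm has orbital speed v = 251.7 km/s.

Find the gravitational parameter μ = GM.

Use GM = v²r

Convert to SI: r = 2 Mm = 2e+06 m; v = 251.7 km/s = 251700 m/s.
For a circular orbit v² = GM/r, so GM = v² · r.
GM = (251700)² · 2e+06 m³/s² ≈ 1.267e+17 m³/s² = 1.267 × 10^17 m³/s².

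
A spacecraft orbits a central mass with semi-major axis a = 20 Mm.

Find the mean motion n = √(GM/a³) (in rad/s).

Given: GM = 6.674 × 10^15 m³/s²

Convert to SI: a = 20 Mm = 2e+07 m.
n = √(GM / a³).
n = √(6.674e+15 / (2e+07)³) rad/s ≈ 0.0009134 rad/s.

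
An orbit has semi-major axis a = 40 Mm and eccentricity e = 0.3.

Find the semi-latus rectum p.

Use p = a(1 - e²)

Convert to SI: a = 40 Mm = 4e+07 m.
p = a (1 − e²).
p = 4e+07 · (1 − (0.3)²) = 4e+07 · 0.91 ≈ 3.64e+07 m = 36.4 Mm.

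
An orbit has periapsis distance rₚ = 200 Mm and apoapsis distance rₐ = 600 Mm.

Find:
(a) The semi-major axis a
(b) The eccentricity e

Convert to SI: rₚ = 200 Mm = 2e+08 m; rₐ = 600 Mm = 6e+08 m.
(a) a = (rₚ + rₐ) / 2 = (2e+08 + 6e+08) / 2 ≈ 4e+08 m = 400 Mm.
(b) e = (rₐ − rₚ) / (rₐ + rₚ) = (6e+08 − 2e+08) / (6e+08 + 2e+08) ≈ 0.5.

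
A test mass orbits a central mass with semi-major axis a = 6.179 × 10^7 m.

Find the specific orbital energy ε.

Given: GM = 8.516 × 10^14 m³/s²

ε = −GM / (2a).
ε = −8.516e+14 / (2 · 6.179e+07) J/kg ≈ -6.891e+06 J/kg = -6.891 MJ/kg.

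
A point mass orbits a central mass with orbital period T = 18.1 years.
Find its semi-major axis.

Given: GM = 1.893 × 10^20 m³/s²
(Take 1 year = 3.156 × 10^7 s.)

Convert to SI: T = 18.1 years = 5.71236e+08 s.
Invert Kepler's third law: a = (GM · T² / (4π²))^(1/3).
Substituting T = 5.71236e+08 s and GM = 1.893e+20 m³/s²:
a = (1.893e+20 · (5.71236e+08)² / (4π²))^(1/3) m
a ≈ 1.161e+12 m = 1.161 × 10^12 m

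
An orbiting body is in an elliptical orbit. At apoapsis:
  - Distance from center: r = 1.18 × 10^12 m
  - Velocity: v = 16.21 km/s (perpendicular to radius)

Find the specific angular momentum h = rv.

Convert to SI: v = 16.21 km/s = 16210 m/s.
With v perpendicular to r, h = r · v.
h = 1.18e+12 · 16210 m²/s ≈ 1.913e+16 m²/s.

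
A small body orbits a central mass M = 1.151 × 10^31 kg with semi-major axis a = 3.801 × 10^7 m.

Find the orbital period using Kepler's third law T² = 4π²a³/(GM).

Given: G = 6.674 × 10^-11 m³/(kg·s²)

GM = G · M = 6.674e-11 · 1.151e+31 = 7.68177e+20 m³/s².
Kepler's third law: T = 2π √(a³ / GM).
Substituting a = 3.801e+07 m and GM = 7.68177e+20 m³/s²:
T = 2π √((3.801e+07)³ / 7.68177e+20) s
T ≈ 53.12 s = 53.12 seconds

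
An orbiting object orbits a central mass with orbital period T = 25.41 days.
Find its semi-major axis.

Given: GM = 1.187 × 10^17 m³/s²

Convert to SI: T = 25.41 days = 2.19542e+06 s.
Invert Kepler's third law: a = (GM · T² / (4π²))^(1/3).
Substituting T = 2.19542e+06 s and GM = 1.187e+17 m³/s²:
a = (1.187e+17 · (2.19542e+06)² / (4π²))^(1/3) m
a ≈ 2.438e+09 m = 2.438 × 10^9 m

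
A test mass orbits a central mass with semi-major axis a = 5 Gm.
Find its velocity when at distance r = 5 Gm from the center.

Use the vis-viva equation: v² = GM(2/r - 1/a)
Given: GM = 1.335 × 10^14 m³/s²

Convert to SI: a = 5 Gm = 5e+09 m; r = 5 Gm = 5e+09 m.
Vis-viva: v = √(GM · (2/r − 1/a)).
2/r − 1/a = 2/5e+09 − 1/5e+09 = 2e-10 m⁻¹.
v = √(1.335e+14 · 2e-10) m/s ≈ 163.4 m/s = 163.4 m/s.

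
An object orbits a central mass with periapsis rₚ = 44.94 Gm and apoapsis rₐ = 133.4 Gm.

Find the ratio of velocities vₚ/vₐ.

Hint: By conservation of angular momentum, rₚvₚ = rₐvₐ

Convert to SI: rₚ = 44.94 Gm = 4.494e+10 m; rₐ = 133.4 Gm = 1.334e+11 m.
Conservation of angular momentum gives rₚvₚ = rₐvₐ, so vₚ/vₐ = rₐ/rₚ.
vₚ/vₐ = 1.334e+11 / 4.494e+10 ≈ 2.968.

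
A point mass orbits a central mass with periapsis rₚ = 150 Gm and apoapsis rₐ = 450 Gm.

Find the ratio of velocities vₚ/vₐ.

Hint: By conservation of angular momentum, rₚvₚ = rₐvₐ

Convert to SI: rₚ = 150 Gm = 1.5e+11 m; rₐ = 450 Gm = 4.5e+11 m.
Conservation of angular momentum gives rₚvₚ = rₐvₐ, so vₚ/vₐ = rₐ/rₚ.
vₚ/vₐ = 4.5e+11 / 1.5e+11 ≈ 3.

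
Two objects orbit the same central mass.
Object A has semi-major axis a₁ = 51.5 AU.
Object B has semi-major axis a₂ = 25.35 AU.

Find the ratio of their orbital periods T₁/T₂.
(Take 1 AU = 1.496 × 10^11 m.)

Convert to SI: a₁ = 51.5 AU = 7.7044e+12 m; a₂ = 25.35 AU = 3.79236e+12 m.
From Kepler's third law, (T₁/T₂)² = (a₁/a₂)³, so T₁/T₂ = (a₁/a₂)^(3/2).
a₁/a₂ = 7.7044e+12 / 3.79236e+12 = 2.03156.
T₁/T₂ = (2.03156)^(3/2) ≈ 2.896.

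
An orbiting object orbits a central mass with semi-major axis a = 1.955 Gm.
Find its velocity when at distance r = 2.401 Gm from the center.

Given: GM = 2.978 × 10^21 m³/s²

Convert to SI: a = 1.955 Gm = 1.955e+09 m; r = 2.401 Gm = 2.401e+09 m.
Vis-viva: v = √(GM · (2/r − 1/a)).
2/r − 1/a = 2/2.401e+09 − 1/1.955e+09 = 3.21477e-10 m⁻¹.
v = √(2.978e+21 · 3.21477e-10) m/s ≈ 9.784e+05 m/s = 978.4 km/s.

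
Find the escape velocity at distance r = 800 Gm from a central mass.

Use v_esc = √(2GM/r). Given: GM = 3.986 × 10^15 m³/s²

Convert to SI: r = 800 Gm = 8e+11 m.
Escape velocity comes from setting total energy to zero: ½v² − GM/r = 0 ⇒ v_esc = √(2GM / r).
v_esc = √(2 · 3.986e+15 / 8e+11) m/s ≈ 99.82 m/s = 99.82 m/s.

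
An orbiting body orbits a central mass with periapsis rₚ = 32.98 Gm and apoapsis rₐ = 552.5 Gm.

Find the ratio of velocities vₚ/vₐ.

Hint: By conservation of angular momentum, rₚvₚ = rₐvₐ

Convert to SI: rₚ = 32.98 Gm = 3.298e+10 m; rₐ = 552.5 Gm = 5.525e+11 m.
Conservation of angular momentum gives rₚvₚ = rₐvₐ, so vₚ/vₐ = rₐ/rₚ.
vₚ/vₐ = 5.525e+11 / 3.298e+10 ≈ 16.75.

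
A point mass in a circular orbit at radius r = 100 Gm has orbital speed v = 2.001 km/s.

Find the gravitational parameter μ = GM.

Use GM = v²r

Convert to SI: r = 100 Gm = 1e+11 m; v = 2.001 km/s = 2001 m/s.
For a circular orbit v² = GM/r, so GM = v² · r.
GM = (2001)² · 1e+11 m³/s² ≈ 4.004e+17 m³/s² = 4.004 × 10^17 m³/s².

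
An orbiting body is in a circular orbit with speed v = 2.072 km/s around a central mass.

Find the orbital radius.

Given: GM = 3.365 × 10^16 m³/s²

Convert to SI: v = 2.072 km/s = 2072 m/s.
For a circular orbit, v² = GM / r, so r = GM / v².
r = 3.365e+16 / (2072)² m ≈ 7.838e+09 m = 7.838 Gm.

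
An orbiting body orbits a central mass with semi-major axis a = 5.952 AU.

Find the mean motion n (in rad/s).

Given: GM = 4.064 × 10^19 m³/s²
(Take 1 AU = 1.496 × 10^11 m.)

Convert to SI: a = 5.952 AU = 8.90419e+11 m.
n = √(GM / a³).
n = √(4.064e+19 / (8.90419e+11)³) rad/s ≈ 7.587e-09 rad/s.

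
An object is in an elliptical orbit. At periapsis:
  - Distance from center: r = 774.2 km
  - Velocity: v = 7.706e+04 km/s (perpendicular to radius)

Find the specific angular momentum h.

Convert to SI: r = 774.2 km = 774200 m; v = 7.706e+04 km/s = 7.706e+07 m/s.
With v perpendicular to r, h = r · v.
h = 774200 · 7.706e+07 m²/s ≈ 5.966e+13 m²/s.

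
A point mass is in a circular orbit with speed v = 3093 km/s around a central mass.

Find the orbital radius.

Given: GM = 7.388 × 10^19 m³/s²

Convert to SI: v = 3093 km/s = 3.093e+06 m/s.
For a circular orbit, v² = GM / r, so r = GM / v².
r = 7.388e+19 / (3.093e+06)² m ≈ 7.723e+06 m = 7.723 Mm.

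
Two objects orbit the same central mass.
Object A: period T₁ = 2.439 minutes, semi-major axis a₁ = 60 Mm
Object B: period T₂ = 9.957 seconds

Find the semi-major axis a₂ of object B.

Convert to SI: T₁ = 2.439 minutes = 146.34 s; a₁ = 60 Mm = 6e+07 m.
Kepler's third law: (T₁/T₂)² = (a₁/a₂)³ ⇒ a₂ = a₁ · (T₂/T₁)^(2/3).
T₂/T₁ = 9.957 / 146.34 = 0.0680402.
a₂ = 6e+07 · (0.0680402)^(2/3) m ≈ 1e+07 m = 10 Mm.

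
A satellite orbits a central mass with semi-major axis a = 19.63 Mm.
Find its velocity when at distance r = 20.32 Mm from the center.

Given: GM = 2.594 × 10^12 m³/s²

Convert to SI: a = 19.63 Mm = 1.963e+07 m; r = 20.32 Mm = 2.032e+07 m.
Vis-viva: v = √(GM · (2/r − 1/a)).
2/r − 1/a = 2/2.032e+07 − 1/1.963e+07 = 4.74828e-08 m⁻¹.
v = √(2.594e+12 · 4.74828e-08) m/s ≈ 351 m/s = 351 m/s.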